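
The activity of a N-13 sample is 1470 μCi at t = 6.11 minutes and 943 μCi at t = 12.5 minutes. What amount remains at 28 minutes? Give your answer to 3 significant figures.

321 μCi

Over Δt = 12.5 − 6.11 = 6.39 minutes, the level fell by a factor of 1470/943 ≈ 1.5589.
n = log₂(1.5589) ≈ 0.64049 half-lives, so t½ = 6.39/0.64049 ≈ 9.9768 minutes.
From t = 12.5 to t = 28: 943 × (1/2)^((28−12.5)/9.9768) ≈ 321.24 μCi.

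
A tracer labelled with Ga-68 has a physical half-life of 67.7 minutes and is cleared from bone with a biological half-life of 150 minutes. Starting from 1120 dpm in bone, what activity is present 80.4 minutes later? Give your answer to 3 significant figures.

339 dpm

1/t_eff = 1/t_phys + 1/t_biol = 1/67.7 + 1/150 = 0.021438 per minute.
t_eff = 67.7 × 150 / (67.7 + 150) ≈ 46.647 minutes.
Remaining = 1120 × (1/2)^(80.4/46.647) = 1120 × (1/2)^1.7236 ≈ 339.13 dpm.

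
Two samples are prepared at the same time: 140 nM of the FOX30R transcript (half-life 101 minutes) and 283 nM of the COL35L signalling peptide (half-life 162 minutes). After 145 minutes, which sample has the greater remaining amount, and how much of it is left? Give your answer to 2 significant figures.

FOX30R transcript: 140 × (1/2)^1.4356 ≈ 51.755 nM.
COL35L signalling peptide: 283 × (1/2)^0.89506 ≈ 152.18 nM.
COL35L signalling peptide has more remaining, at ≈ 152.18 nM.

COL35L signalling peptide, 150 nM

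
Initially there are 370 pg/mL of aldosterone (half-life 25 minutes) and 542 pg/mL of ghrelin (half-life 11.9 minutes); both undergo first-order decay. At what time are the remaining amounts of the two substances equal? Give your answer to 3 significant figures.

Set 370·(1/2)^(t/25) = 542·(1/2)^(t/11.9).
Taking log₂: log₂(370/542) = t·(1/25 − 1/11.9).
log₂(0.68266) = -0.55077; 1/25 − 1/11.9 = -0.044034.
t = -0.55077 / -0.044034 ≈ 12.508 minutes.

12.5 minutes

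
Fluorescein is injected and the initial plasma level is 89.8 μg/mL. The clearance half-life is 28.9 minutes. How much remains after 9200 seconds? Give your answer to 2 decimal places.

Convert the elapsed time: 9200 seconds = 153.333 minutes.
Number of half-lives: n = 153.333/28.9 ≈ 5.3057.
Remaining = 89.8 × (1/2)^5.3057 = 89.8 × 0.025284 ≈ 2.2705 μg/mL.

2.27 μg/mL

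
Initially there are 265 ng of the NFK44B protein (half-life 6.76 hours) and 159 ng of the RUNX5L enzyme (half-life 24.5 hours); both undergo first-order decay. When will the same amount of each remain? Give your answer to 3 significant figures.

6.88 hours

Set 265·(1/2)^(t/6.76) = 159·(1/2)^(t/24.5).
Taking log₂: log₂(265/159) = t·(1/6.76 − 1/24.5).
log₂(1.6667) = 0.73697; 1/6.76 − 1/24.5 = 0.10711.
t = 0.73697 / 0.10711 ≈ 6.8803 hours.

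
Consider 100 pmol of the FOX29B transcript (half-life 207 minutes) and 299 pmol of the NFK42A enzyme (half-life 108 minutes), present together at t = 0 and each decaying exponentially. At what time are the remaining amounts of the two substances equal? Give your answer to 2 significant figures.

Set 100·(1/2)^(t/207) = 299·(1/2)^(t/108).
Taking log₂: log₂(100/299) = t·(1/207 − 1/108).
log₂(0.33445) = -1.5801; 1/207 − 1/108 = -0.0044283.
t = -1.5801 / -0.0044283 ≈ 356.83 minutes.

360 minutes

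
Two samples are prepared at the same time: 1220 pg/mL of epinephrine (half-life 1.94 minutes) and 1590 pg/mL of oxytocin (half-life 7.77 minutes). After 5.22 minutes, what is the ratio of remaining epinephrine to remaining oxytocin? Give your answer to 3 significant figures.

epinephrine: 1220 × (1/2)^(5.22/1.94) = 1220 × (1/2)^2.6907 ≈ 188.96 pg/mL.
oxytocin: 1590 × (1/2)^(5.22/7.77) = 1590 × (1/2)^0.67181 ≈ 998.07 pg/mL.
Ratio ≈ 188.96 / 998.07 ≈ 0.18933.

0.189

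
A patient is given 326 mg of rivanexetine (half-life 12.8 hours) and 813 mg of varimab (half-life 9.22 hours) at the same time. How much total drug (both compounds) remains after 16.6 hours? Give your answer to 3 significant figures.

rivanexetine: 326 × (1/2)^(16.6/12.8) = 326 × (1/2)^1.2969 ≈ 132.68 mg.
varimab: 813 × (1/2)^(16.6/9.22) = 813 × (1/2)^1.8004 ≈ 233.4 mg.
Total = 132.68 + 233.4 ≈ 366.09 mg.

366 mg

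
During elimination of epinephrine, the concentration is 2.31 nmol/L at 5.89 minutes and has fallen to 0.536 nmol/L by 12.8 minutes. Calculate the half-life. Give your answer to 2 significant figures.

3.3 minutes

Over Δt = 12.8 − 5.89 = 6.91 minutes, the level fell by a factor of 2.31/0.536 ≈ 4.3097.
n = log₂(4.3097) ≈ 2.1076 half-lives, so t½ = 6.91/2.1076 ≈ 3.2786 minutes.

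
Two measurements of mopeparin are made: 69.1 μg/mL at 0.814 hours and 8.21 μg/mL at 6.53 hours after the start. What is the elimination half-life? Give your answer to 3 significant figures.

1.86 hours

Over Δt = 6.53 − 0.814 = 5.716 hours, the level fell by a factor of 69.1/8.21 ≈ 8.4166.
n = log₂(8.4166) ≈ 3.0732 half-lives, so t½ = 5.716/3.0732 ≈ 1.8599 hours.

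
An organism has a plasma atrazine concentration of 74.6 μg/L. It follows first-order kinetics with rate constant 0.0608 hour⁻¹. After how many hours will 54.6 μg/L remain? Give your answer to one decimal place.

t½ = ln 2 / k = 0.69315 / 0.0608 ≈ 11.4 hours.
Fraction remaining = 54.6/74.6 ≈ 0.7319.
n = log₂(74.6/54.6) = ln(1.3663)/ln 2 ≈ 0.45027 half-lives.
t = n × t½ = 0.45027 × 11.4 ≈ 5.1333 hours.

5.1 hours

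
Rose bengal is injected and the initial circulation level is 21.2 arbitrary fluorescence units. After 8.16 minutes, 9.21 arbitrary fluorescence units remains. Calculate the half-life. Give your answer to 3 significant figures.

A/A₀ = 9.21/21.2 ≈ 0.43443.
n = log₂(2.3018) ≈ 1.2028 half-lives elapsed in 8.16 minutes.
t½ = 8.16/1.2028 ≈ 6.7842 minutes.

6.78 minutes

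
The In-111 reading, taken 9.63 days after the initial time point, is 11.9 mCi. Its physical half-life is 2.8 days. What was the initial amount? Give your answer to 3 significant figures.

Number of half-lives elapsed: n = 9.63/2.8 ≈ 3.4393.
A₀ = A × 2^n = 11.9 × 2^3.4393 = 11.9 × 10.847 ≈ 129.08 mCi.

129 mCi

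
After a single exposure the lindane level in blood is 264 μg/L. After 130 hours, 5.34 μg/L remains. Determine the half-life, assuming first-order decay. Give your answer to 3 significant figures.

23.1 hours

A/A₀ = 5.34/264 ≈ 0.020227.
n = log₂(49.438) ≈ 5.6276 half-lives elapsed in 130 hours.
t½ = 130/5.6276 ≈ 23.101 hours.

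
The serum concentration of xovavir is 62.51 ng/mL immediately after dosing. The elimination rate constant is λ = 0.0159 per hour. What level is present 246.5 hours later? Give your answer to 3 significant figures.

1.24 ng/mL

t½ = ln 2 / λ = 0.69315 / 0.0159 ≈ 43.594 hours.
Number of half-lives: n = 246.5/43.594 ≈ 5.6544.
Remaining = 62.51 × (1/2)^5.6544 = 62.51 × 0.019854 ≈ 1.2411 ng/mL.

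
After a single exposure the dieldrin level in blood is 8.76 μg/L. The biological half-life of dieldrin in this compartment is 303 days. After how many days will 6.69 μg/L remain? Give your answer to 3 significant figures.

118 days

Fraction remaining = 6.69/8.76 ≈ 0.7637.
n = log₂(8.76/6.69) = ln(1.3094)/ln 2 ≈ 0.38892 half-lives.
t = n × t½ = 0.38892 × 303 ≈ 117.84 days.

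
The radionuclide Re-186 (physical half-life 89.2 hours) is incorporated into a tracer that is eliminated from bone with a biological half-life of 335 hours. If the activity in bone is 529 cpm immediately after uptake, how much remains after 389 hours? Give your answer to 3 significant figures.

1/t_eff = 1/t_phys + 1/t_biol = 1/89.2 + 1/335 = 0.014196 per hour.
t_eff = 89.2 × 335 / (89.2 + 335) ≈ 70.443 hours.
Remaining = 529 × (1/2)^(389/70.443) = 529 × (1/2)^5.5222 ≈ 11.511 cpm.

11.5 cpm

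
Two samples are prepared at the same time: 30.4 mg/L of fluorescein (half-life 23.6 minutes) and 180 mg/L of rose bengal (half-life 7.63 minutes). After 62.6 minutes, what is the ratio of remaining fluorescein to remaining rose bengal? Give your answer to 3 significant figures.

7.92

fluorescein: 30.4 × (1/2)^(62.6/23.6) = 30.4 × (1/2)^2.6525 ≈ 4.8348 mg/L.
rose bengal: 180 × (1/2)^(62.6/7.63) = 180 × (1/2)^8.2045 ≈ 0.61022 mg/L.
Ratio ≈ 4.8348 / 0.61022 ≈ 7.9231.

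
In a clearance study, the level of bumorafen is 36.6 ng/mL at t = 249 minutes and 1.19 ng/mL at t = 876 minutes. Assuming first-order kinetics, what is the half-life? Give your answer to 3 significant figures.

127 minutes

Over Δt = 876 − 249 = 627 minutes, the level fell by a factor of 36.6/1.19 ≈ 30.756.
n = log₂(30.756) ≈ 4.9428 half-lives, so t½ = 627/4.9428 ≈ 126.85 minutes.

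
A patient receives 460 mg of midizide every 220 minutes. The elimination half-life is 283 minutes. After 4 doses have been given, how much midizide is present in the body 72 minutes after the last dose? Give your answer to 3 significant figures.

818 mg

The 4 doses were given 732, 512, 292, 72 minutes ago.
Total = 460·(1/2)^(732/283) + 460·(1/2)^(512/283) + 460·(1/2)^(292/283) + 460·(1/2)^(72/283)
      = 76.581 + 131.26 + 224.99 + 385.63 ≈ 818.46 mg.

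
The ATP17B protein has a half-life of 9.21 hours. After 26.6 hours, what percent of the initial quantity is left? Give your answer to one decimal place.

n = 26.6/9.21 ≈ 2.8882 half-lives.
Fraction remaining = (1/2)^2.8882 ≈ 0.13508, i.e. 13.508%.

13.5%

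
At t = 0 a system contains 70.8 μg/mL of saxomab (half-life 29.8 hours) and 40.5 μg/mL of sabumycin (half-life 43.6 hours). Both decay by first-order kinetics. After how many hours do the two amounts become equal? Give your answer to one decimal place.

75.9 hours

Set 70.8·(1/2)^(t/29.8) = 40.5·(1/2)^(t/43.6).
Taking log₂: log₂(70.8/40.5) = t·(1/29.8 − 1/43.6).
log₂(1.7481) = 0.80583; 1/29.8 − 1/43.6 = 0.010621.
t = 0.80583 / 0.010621 ≈ 75.869 hours.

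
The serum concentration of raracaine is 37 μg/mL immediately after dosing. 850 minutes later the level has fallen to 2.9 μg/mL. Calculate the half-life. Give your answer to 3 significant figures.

231 minutes

A/A₀ = 2.9/37 ≈ 0.078378.
n = log₂(12.759) ≈ 3.6734 half-lives elapsed in 850 minutes.
t½ = 850/3.6734 ≈ 231.39 minutes.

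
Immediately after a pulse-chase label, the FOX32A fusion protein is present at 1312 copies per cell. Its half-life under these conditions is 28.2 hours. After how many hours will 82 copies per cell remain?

112.8 hours

82/1312 = 1/16, so 4 half-lives have elapsed.
t = 4 × 28.2 = 112.8 hours.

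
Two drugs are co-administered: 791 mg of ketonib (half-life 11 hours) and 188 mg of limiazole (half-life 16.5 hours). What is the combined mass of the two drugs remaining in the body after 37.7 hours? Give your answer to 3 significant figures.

ketonib: 791 × (1/2)^(37.7/11) = 791 × (1/2)^3.4273 ≈ 73.53 mg.
limiazole: 188 × (1/2)^(37.7/16.5) = 188 × (1/2)^2.2848 ≈ 38.579 mg.
Total = 73.53 + 38.579 ≈ 112.11 mg.

112 mg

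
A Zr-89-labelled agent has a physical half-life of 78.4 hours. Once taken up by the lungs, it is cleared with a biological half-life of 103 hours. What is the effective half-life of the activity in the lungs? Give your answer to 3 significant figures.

1/t_eff = 1/t_phys + 1/t_biol = 1/78.4 + 1/103 = 0.022464 per hour.
t_eff = 78.4 × 103 / (78.4 + 103) ≈ 44.516 hours.

44.5 hours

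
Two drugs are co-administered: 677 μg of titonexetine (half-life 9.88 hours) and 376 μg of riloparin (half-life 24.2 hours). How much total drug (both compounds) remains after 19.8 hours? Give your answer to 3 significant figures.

382 μg

titonexetine: 677 × (1/2)^(19.8/9.88) = 677 × (1/2)^2.004 ≈ 168.78 μg.
riloparin: 376 × (1/2)^(19.8/24.2) = 376 × (1/2)^0.81818 ≈ 213.25 μg.
Total = 168.78 + 213.25 ≈ 382.03 μg.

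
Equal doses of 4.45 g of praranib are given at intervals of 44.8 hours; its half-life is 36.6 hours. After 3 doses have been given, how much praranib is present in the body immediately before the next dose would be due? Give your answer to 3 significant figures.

The 3 doses were given 134.4, 89.6, 44.8 hours ago.
Total = 4.45·(1/2)^(134.4/36.6) + 4.45·(1/2)^(89.6/36.6) + 4.45·(1/2)^(44.8/36.6)
      = 0.34909 + 0.81548 + 1.905 ≈ 3.0695 g.

3.07 g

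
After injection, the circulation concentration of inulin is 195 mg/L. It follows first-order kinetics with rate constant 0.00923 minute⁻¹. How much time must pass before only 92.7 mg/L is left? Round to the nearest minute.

t½ = ln 2 / λ = 0.69315 / 0.00923 ≈ 75.097 minutes.
Fraction remaining = 92.7/195 ≈ 0.47538.
n = log₂(195/92.7) = ln(2.1036)/ln 2 ≈ 1.0728 half-lives.
t = n × t½ = 1.0728 × 75.097 ≈ 80.567 minutes.

81 minutes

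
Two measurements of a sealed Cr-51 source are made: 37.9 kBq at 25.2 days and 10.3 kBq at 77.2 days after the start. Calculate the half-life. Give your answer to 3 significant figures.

27.7 days

Over Δt = 77.2 − 25.2 = 52 days, the level fell by a factor of 37.9/10.3 ≈ 3.6796.
n = log₂(3.6796) ≈ 1.8796 half-lives, so t½ = 52/1.8796 ≈ 27.666 days.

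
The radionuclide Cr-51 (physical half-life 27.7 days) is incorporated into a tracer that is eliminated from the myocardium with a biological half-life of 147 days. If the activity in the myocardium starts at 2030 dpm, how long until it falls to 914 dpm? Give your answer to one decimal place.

1/t_eff = 1/t_phys + 1/t_biol = 1/27.7 + 1/147 = 0.042904 per day.
t_eff = 27.7 × 147 / (27.7 + 147) ≈ 23.308 days.
n = log₂(2030/914) ≈ 1.1512; t = 1.1512 × 23.308 ≈ 26.832 days.

26.8 days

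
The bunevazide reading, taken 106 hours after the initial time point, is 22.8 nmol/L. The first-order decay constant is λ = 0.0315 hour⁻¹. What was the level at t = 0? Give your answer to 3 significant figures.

t½ = ln 2 / λ = 0.69315 / 0.0315 ≈ 22.005 hours.
Number of half-lives elapsed: n = 106/22.005 ≈ 4.8172.
A₀ = A × 2^n = 22.8 × 2^4.8172 = 22.8 × 28.191 ≈ 642.75 nmol/L.

643 nmol/L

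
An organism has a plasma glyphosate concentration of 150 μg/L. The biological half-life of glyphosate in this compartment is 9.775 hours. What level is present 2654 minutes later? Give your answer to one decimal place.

Convert the elapsed time: 2654 minutes = 44.2333 hours.
Number of half-lives: n = 44.2333/9.775 ≈ 4.5251.
Remaining = 150 × (1/2)^4.5251 = 150 × 0.04343 ≈ 6.5146 μg/L.

6.5 μg/L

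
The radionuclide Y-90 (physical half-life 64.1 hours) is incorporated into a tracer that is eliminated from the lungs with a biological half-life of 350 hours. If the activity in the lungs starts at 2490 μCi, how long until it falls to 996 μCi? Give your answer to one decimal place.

71.6 hours

1/t_eff = 1/t_phys + 1/t_biol = 1/64.1 + 1/350 = 0.018458 per hour.
t_eff = 64.1 × 350 / (64.1 + 350) ≈ 54.178 hours.
n = log₂(2490/996) ≈ 1.3219; t = 1.3219 × 54.178 ≈ 71.619 hours.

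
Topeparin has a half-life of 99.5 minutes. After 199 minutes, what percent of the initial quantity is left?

25%

n = 199/99.5 ≈ 2 half-lives.
Fraction remaining = (1/2)^2 ≈ 0.25, i.e. 25%.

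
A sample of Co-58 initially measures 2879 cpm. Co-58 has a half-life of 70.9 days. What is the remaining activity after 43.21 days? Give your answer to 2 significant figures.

Number of half-lives: n = 43.21/70.9 ≈ 0.60945.
Remaining = 2879 × (1/2)^0.60945 = 2879 × 0.65545 ≈ 1887 cpm.

1900 cpm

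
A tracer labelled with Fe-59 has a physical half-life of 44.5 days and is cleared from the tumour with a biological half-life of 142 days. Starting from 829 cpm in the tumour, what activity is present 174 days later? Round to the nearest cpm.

24 cpm

1/t_eff = 1/t_phys + 1/t_biol = 1/44.5 + 1/142 = 0.029514 per day.
t_eff = 44.5 × 142 / (44.5 + 142) ≈ 33.882 days.
Remaining = 829 × (1/2)^(174/33.882) = 829 × (1/2)^5.1355 ≈ 23.584 cpm.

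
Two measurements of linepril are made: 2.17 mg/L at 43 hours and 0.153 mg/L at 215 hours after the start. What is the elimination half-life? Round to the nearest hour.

45 hours

Over Δt = 215 − 43 = 172 hours, the level fell by a factor of 2.17/0.153 ≈ 14.183.
n = log₂(14.183) ≈ 3.8261 half-lives, so t½ = 172/3.8261 ≈ 44.954 hours.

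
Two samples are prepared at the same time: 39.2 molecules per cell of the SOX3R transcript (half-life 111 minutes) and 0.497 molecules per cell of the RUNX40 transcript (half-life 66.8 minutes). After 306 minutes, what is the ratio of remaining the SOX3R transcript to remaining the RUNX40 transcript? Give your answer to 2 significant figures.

280

SOX3R transcript: 39.2 × (1/2)^(306/111) = 39.2 × (1/2)^2.7568 ≈ 5.7999 molecules per cell.
RUNX40 transcript: 0.497 × (1/2)^(306/66.8) = 0.497 × (1/2)^4.5808 ≈ 0.020768 molecules per cell.
Ratio ≈ 5.7999 / 0.020768 ≈ 279.28.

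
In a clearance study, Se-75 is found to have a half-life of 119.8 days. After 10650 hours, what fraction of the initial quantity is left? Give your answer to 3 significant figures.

10650 hours = 443.75 days.
n = 443.75/119.8 ≈ 3.7041 half-lives.
Fraction remaining = (1/2)^3.7041 ≈ 0.076729.

0.0767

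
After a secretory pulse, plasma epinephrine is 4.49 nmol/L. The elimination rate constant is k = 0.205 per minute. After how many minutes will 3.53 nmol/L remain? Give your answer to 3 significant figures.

t½ = ln 2 / k = 0.69315 / 0.205 ≈ 3.3812 minutes.
Fraction remaining = 3.53/4.49 ≈ 0.78619.
n = log₂(4.49/3.53) = ln(1.272)/ln 2 ≈ 0.34705 half-lives.
t = n × t½ = 0.34705 × 3.3812 ≈ 1.1734 minutes.

1.17 minutes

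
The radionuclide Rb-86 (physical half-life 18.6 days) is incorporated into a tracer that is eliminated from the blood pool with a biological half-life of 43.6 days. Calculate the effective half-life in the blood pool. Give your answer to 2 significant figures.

1/t_eff = 1/t_phys + 1/t_biol = 1/18.6 + 1/43.6 = 0.076699 per day.
t_eff = 18.6 × 43.6 / (18.6 + 43.6) ≈ 13.038 days.

13 days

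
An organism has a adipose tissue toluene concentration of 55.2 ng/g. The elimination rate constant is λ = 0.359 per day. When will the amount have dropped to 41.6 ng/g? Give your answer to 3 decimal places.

0.788 days

t½ = ln 2 / λ = 0.69315 / 0.359 ≈ 1.9308 days.
Fraction remaining = 41.6/55.2 ≈ 0.75362.
n = log₂(55.2/41.6) = ln(1.3269)/ln 2 ≈ 0.40808 half-lives.
t = n × t½ = 0.40808 × 1.9308 ≈ 0.78792 days.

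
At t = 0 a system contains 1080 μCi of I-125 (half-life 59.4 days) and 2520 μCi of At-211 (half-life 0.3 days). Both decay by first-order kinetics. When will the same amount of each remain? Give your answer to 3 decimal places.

0.369 days

Set 1080·(1/2)^(t/59.4) = 2520·(1/2)^(t/0.3).
Taking log₂: log₂(1080/2520) = t·(1/59.4 − 1/0.3).
log₂(0.42857) = -1.2224; 1/59.4 − 1/0.3 = -3.3165.
t = -1.2224 / -3.3165 ≈ 0.36858 days.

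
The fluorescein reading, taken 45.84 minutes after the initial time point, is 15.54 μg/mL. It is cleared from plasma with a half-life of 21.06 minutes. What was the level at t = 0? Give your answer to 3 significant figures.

Number of half-lives elapsed: n = 45.84/21.06 ≈ 2.1766.
A₀ = A × 2^n = 15.54 × 2^2.1766 = 15.54 × 4.521 ≈ 70.256 μg/mL.

70.3 μg/mL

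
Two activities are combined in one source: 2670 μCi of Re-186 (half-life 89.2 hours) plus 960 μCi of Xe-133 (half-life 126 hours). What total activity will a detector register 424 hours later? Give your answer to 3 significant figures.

192 μCi

Re-186: 2670 × (1/2)^(424/89.2) = 2670 × (1/2)^4.7534 ≈ 98.993 μCi.
Xe-133: 960 × (1/2)^(424/126) = 960 × (1/2)^3.3651 ≈ 93.171 μCi.
Total = 98.993 + 93.171 ≈ 192.16 μCi.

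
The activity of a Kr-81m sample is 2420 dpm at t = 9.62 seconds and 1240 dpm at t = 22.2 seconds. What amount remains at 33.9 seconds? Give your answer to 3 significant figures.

Over Δt = 22.2 − 9.62 = 12.58 seconds, the level fell by a factor of 2420/1240 ≈ 1.9516.
n = log₂(1.9516) ≈ 0.96467 half-lives, so t½ = 12.58/0.96467 ≈ 13.041 seconds.
From t = 22.2 to t = 33.9: 1240 × (1/2)^((33.9−22.2)/13.041) ≈ 665.8 dpm.

666 dpm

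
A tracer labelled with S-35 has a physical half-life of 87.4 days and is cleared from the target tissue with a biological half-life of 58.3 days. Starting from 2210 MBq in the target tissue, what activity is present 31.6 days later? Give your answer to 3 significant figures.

1180 MBq

1/t_eff = 1/t_phys + 1/t_biol = 1/87.4 + 1/58.3 = 0.028594 per day.
t_eff = 87.4 × 58.3 / (87.4 + 58.3) ≈ 34.972 days.
Remaining = 2210 × (1/2)^(31.6/34.972) = 2210 × (1/2)^0.90358 ≈ 1181.4 MBq.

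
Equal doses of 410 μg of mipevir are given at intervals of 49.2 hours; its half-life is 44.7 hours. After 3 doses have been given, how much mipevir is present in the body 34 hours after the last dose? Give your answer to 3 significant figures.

407 μg

The 3 doses were given 132.4, 83.2, 34 hours ago.
Total = 410·(1/2)^(132.4/44.7) + 410·(1/2)^(83.2/44.7) + 410·(1/2)^(34/44.7)
      = 52.619 + 112.84 + 242 ≈ 407.46 μg.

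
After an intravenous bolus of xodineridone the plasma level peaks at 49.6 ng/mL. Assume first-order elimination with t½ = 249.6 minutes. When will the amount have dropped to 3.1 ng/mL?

3.1/49.6 = 1/16, so 4 half-lives have elapsed.
t = 4 × 249.6 = 998.4 minutes.

998.4 minutes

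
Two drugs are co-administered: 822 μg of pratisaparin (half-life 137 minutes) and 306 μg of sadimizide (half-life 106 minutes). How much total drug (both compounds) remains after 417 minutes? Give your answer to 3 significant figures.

pratisaparin: 822 × (1/2)^(417/137) = 822 × (1/2)^3.0438 ≈ 99.678 μg.
sadimizide: 306 × (1/2)^(417/106) = 306 × (1/2)^3.934 ≈ 20.021 μg.
Total = 99.678 + 20.021 ≈ 119.7 μg.

120 μg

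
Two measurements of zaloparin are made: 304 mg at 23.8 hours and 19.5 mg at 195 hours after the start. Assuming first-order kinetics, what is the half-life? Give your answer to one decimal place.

Over Δt = 195 − 23.8 = 171.2 hours, the level fell by a factor of 304/19.5 ≈ 15.59.
n = log₂(15.59) ≈ 3.9625 half-lives, so t½ = 171.2/3.9625 ≈ 43.205 hours.

43.2 hours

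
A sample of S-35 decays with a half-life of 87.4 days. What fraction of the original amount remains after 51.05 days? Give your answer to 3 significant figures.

n = 51.05/87.4 ≈ 0.5841 half-lives.
Fraction remaining = (1/2)^0.5841 ≈ 0.66707.

0.667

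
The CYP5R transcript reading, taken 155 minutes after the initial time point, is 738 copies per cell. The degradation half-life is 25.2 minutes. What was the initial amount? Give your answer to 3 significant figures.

52400 copies per cell

Number of half-lives elapsed: n = 155/25.2 ≈ 6.1508.
A₀ = A × 2^n = 738 × 2^6.1508 = 738 × 71.052 ≈ 52436 copies per cell.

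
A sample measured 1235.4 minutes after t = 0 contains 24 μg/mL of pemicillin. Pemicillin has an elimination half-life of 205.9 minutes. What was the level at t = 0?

Number of half-lives elapsed: n = 1235.4/205.9 ≈ 6.
A₀ = A × 2^n = 24 × 2^6 = 24 × 64 ≈ 1536 μg/mL.

1536 μg/mL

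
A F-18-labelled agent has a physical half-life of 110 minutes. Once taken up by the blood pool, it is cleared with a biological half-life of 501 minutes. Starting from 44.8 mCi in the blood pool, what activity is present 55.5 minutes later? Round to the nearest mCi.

1/t_eff = 1/t_phys + 1/t_biol = 1/110 + 1/501 = 0.011087 per minute.
t_eff = 110 × 501 / (110 + 501) ≈ 90.196 minutes.
Remaining = 44.8 × (1/2)^(55.5/90.196) = 44.8 × (1/2)^0.61532 ≈ 29.245 mCi.

29 mCi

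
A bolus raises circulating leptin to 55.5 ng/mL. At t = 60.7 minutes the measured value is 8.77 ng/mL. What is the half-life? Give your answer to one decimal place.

A/A₀ = 8.77/55.5 ≈ 0.15802.
n = log₂(6.3284) ≈ 2.6618 half-lives elapsed in 60.7 minutes.
t½ = 60.7/2.6618 ≈ 22.804 minutes.

22.8 minutes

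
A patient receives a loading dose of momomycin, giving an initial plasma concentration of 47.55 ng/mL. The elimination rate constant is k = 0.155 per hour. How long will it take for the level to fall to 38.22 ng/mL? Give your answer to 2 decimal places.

t½ = ln 2 / k = 0.69315 / 0.155 ≈ 4.4719 hours.
Fraction remaining = 38.22/47.55 ≈ 0.80379.
n = log₂(47.55/38.22) = ln(1.2441)/ln 2 ≈ 0.31512 half-lives.
t = n × t½ = 0.31512 × 4.4719 ≈ 1.4092 hours.

1.41 hours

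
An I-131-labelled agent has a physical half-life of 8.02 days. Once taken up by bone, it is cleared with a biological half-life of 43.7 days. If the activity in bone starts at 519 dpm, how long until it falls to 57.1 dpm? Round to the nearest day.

1/t_eff = 1/t_phys + 1/t_biol = 1/8.02 + 1/43.7 = 0.14757 per day.
t_eff = 8.02 × 43.7 / (8.02 + 43.7) ≈ 6.7764 days.
n = log₂(519/57.1) ≈ 3.1842; t = 3.1842 × 6.7764 ≈ 21.577 days.

22 days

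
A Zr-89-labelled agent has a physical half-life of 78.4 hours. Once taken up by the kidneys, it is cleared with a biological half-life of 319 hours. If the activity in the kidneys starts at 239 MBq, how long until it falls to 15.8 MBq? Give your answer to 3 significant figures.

1/t_eff = 1/t_phys + 1/t_biol = 1/78.4 + 1/319 = 0.01589 per hour.
t_eff = 78.4 × 319 / (78.4 + 319) ≈ 62.933 hours.
n = log₂(239/15.8) ≈ 3.919; t = 3.919 × 62.933 ≈ 246.64 hours.

247 hours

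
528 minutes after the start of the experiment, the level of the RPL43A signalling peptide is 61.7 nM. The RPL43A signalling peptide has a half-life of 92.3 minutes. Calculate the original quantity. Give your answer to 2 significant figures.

Number of half-lives elapsed: n = 528/92.3 ≈ 5.7205.
A₀ = A × 2^n = 61.7 × 2^5.7205 = 61.7 × 52.727 ≈ 3253.3 nM.

3300 nM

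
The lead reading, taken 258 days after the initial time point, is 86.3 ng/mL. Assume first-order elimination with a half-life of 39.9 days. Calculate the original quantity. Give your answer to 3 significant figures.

Number of half-lives elapsed: n = 258/39.9 ≈ 6.4662.
A₀ = A × 2^n = 86.3 × 2^6.4662 = 86.3 × 88.412 ≈ 7629.9 ng/mL.

7630 ng/mL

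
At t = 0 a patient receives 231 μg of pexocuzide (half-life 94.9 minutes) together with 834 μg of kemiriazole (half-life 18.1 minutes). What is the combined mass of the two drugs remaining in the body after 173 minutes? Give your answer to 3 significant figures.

66.4 μg

pexocuzide: 231 × (1/2)^(173/94.9) = 231 × (1/2)^1.823 ≈ 65.289 μg.
kemiriazole: 834 × (1/2)^(173/18.1) = 834 × (1/2)^9.558 ≈ 1.1064 μg.
Total = 65.289 + 1.1064 ≈ 66.396 μg.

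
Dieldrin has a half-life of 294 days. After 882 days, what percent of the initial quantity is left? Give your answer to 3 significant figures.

n = 882/294 ≈ 3 half-lives.
Fraction remaining = (1/2)^3 ≈ 0.125, i.e. 12.5%.

12.5%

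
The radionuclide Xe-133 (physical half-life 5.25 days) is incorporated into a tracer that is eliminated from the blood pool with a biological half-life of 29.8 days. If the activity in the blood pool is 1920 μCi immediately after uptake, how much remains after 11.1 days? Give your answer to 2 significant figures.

340 μCi

1/t_eff = 1/t_phys + 1/t_biol = 1/5.25 + 1/29.8 = 0.22403 per day.
t_eff = 5.25 × 29.8 / (5.25 + 29.8) ≈ 4.4636 days.
Remaining = 1920 × (1/2)^(11.1/4.4636) = 1920 × (1/2)^2.4868 ≈ 342.54 μCi.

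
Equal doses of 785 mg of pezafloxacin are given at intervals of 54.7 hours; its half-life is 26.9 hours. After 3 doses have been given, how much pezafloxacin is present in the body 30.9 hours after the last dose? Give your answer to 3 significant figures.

The 3 doses were given 140.3, 85.6, 30.9 hours ago.
Total = 785·(1/2)^(140.3/26.9) + 785·(1/2)^(85.6/26.9) + 785·(1/2)^(30.9/26.9)
      = 21.126 + 86.486 + 354.06 ≈ 461.67 mg.

462 mg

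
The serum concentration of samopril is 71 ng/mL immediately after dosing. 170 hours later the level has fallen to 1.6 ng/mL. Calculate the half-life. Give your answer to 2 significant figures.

31 hours

A/A₀ = 1.6/71 ≈ 0.022535.
n = log₂(44.375) ≈ 5.4717 half-lives elapsed in 170 hours.
t½ = 170/5.4717 ≈ 31.069 hours.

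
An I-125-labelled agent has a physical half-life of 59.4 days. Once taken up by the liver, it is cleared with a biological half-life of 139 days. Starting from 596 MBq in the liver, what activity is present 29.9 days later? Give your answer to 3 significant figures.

1/t_eff = 1/t_phys + 1/t_biol = 1/59.4 + 1/139 = 0.024029 per day.
t_eff = 59.4 × 139 / (59.4 + 139) ≈ 41.616 days.
Remaining = 596 × (1/2)^(29.9/41.616) = 596 × (1/2)^0.71847 ≈ 362.21 MBq.

362 MBq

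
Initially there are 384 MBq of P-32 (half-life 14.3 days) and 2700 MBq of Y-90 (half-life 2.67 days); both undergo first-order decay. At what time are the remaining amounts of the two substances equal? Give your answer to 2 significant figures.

Set 384·(1/2)^(t/14.3) = 2700·(1/2)^(t/2.67).
Taking log₂: log₂(384/2700) = t·(1/14.3 − 1/2.67).
log₂(0.14222) = -2.8138; 1/14.3 − 1/2.67 = -0.3046.
t = -2.8138 / -0.3046 ≈ 9.2376 days.

9.2 days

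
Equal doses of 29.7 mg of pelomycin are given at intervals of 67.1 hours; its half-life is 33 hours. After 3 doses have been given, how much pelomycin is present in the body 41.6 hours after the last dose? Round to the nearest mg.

16 mg

The 3 doses were given 175.8, 108.7, 41.6 hours ago.
Total = 29.7·(1/2)^(175.8/33) + 29.7·(1/2)^(108.7/33) + 29.7·(1/2)^(41.6/33)
      = 0.73975 + 3.0282 + 12.396 ≈ 16.164 mg.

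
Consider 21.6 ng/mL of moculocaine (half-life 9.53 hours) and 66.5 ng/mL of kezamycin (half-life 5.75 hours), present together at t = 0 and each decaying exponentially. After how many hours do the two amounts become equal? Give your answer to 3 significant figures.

Set 21.6·(1/2)^(t/9.53) = 66.5·(1/2)^(t/5.75).
Taking log₂: log₂(21.6/66.5) = t·(1/9.53 − 1/5.75).
log₂(0.32481) = -1.6223; 1/9.53 − 1/5.75 = -0.068981.
t = -1.6223 / -0.068981 ≈ 23.518 hours.

23.5 hours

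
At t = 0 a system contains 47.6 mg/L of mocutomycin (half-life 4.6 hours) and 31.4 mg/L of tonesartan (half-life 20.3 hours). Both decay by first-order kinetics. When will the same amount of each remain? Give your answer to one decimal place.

3.6 hours

Set 47.6·(1/2)^(t/4.6) = 31.4·(1/2)^(t/20.3).
Taking log₂: log₂(47.6/31.4) = t·(1/4.6 − 1/20.3).
log₂(1.5159) = 0.6002; 1/4.6 − 1/20.3 = 0.16813.
t = 0.6002 / 0.16813 ≈ 3.5698 hours.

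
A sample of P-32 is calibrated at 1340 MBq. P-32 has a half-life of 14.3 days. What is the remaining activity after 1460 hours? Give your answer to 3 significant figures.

70.2 MBq

Convert the elapsed time: 1460 hours = 60.8333 days.
Number of half-lives: n = 60.8333/14.3 ≈ 4.2541.
Remaining = 1340 × (1/2)^4.2541 = 1340 × 0.052408 ≈ 70.226 MBq.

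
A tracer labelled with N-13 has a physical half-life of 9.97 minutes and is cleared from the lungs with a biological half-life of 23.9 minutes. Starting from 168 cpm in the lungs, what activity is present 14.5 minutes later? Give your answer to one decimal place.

1/t_eff = 1/t_phys + 1/t_biol = 1/9.97 + 1/23.9 = 0.14214 per minute.
t_eff = 9.97 × 23.9 / (9.97 + 23.9) ≈ 7.0352 minutes.
Remaining = 168 × (1/2)^(14.5/7.0352) = 168 × (1/2)^2.0611 ≈ 40.26 cpm.

40.3 cpm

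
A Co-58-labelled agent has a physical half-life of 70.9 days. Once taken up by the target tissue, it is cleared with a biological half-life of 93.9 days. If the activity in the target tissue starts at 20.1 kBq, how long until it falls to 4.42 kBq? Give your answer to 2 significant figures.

88 days

1/t_eff = 1/t_phys + 1/t_biol = 1/70.9 + 1/93.9 = 0.024754 per day.
t_eff = 70.9 × 93.9 / (70.9 + 93.9) ≈ 40.398 days.
n = log₂(20.1/4.42) ≈ 2.1851; t = 2.1851 × 40.398 ≈ 88.272 days.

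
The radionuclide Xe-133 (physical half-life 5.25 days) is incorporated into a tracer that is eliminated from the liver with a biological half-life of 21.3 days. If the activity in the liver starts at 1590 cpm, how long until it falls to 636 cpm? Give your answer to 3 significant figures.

1/t_eff = 1/t_phys + 1/t_biol = 1/5.25 + 1/21.3 = 0.23742 per day.
t_eff = 5.25 × 21.3 / (5.25 + 21.3) ≈ 4.2119 days.
n = log₂(1590/636) ≈ 1.3219; t = 1.3219 × 4.2119 ≈ 5.5678 days.

5.57 days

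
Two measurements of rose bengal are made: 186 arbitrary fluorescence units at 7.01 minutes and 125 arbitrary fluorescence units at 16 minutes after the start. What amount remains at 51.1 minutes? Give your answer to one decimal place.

Over Δt = 16 − 7.01 = 8.99 minutes, the level fell by a factor of 186/125 ≈ 1.488.
n = log₂(1.488) ≈ 0.57337 half-lives, so t½ = 8.99/0.57337 ≈ 15.679 minutes.
From t = 16 to t = 51.1: 125 × (1/2)^((51.1−16)/15.679) ≈ 26.486 arbitrary fluorescence units.

26.5 arbitrary fluorescence units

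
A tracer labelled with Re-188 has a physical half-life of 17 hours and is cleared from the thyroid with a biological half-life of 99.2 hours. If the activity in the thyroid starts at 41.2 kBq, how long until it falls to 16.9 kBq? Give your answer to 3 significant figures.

18.7 hours

1/t_eff = 1/t_phys + 1/t_biol = 1/17 + 1/99.2 = 0.068904 per hour.
t_eff = 17 × 99.2 / (17 + 99.2) ≈ 14.513 hours.
n = log₂(41.2/16.9) ≈ 1.2856; t = 1.2856 × 14.513 ≈ 18.658 hours.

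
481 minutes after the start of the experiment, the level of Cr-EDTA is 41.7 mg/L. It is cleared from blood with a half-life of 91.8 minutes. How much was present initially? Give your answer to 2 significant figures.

Number of half-lives elapsed: n = 481/91.8 ≈ 5.2397.
A₀ = A × 2^n = 41.7 × 2^5.2397 = 41.7 × 37.783 ≈ 1575.5 mg/L.

1600 mg/L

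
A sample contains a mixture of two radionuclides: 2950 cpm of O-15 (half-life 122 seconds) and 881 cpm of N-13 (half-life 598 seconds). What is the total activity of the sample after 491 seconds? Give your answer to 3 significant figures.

O-15: 2950 × (1/2)^(491/122) = 2950 × (1/2)^4.0246 ≈ 181.26 cpm.
N-13: 881 × (1/2)^(491/598) = 881 × (1/2)^0.82107 ≈ 498.67 cpm.
Total = 181.26 + 498.67 ≈ 679.92 cpm.

680 cpm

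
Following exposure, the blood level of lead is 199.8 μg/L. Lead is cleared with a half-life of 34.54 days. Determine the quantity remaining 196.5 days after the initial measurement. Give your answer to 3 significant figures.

3.87 μg/L

Number of half-lives: n = 196.5/34.54 ≈ 5.6891.
Remaining = 199.8 × (1/2)^5.6891 = 199.8 × 0.019383 ≈ 3.8727 μg/L.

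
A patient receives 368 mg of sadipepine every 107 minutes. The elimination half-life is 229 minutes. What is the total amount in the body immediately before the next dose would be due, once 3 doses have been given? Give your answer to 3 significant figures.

598 mg

The 3 doses were given 321, 214, 107 minutes ago.
Total = 368·(1/2)^(321/229) + 368·(1/2)^(214/229) + 368·(1/2)^(107/229)
      = 139.28 + 192.55 + 266.19 ≈ 598.01 mg.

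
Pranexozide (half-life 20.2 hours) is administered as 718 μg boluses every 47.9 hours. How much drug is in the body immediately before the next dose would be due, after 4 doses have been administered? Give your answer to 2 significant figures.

The 4 doses were given 191.6, 143.7, 95.8, 47.9 hours ago.
Total = 718·(1/2)^(191.6/20.2) + 718·(1/2)^(143.7/20.2) + 718·(1/2)^(95.8/20.2) + 718·(1/2)^(47.9/20.2)
      = 1.0019 + 5.1837 + 26.821 + 138.77 ≈ 171.78 μg.

170 μg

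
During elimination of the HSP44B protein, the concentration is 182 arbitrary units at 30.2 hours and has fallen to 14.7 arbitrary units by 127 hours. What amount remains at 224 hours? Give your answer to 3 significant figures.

Over Δt = 127 − 30.2 = 96.8 hours, the level fell by a factor of 182/14.7 ≈ 12.381.
n = log₂(12.381) ≈ 3.6301 half-lives, so t½ = 96.8/3.6301 ≈ 26.666 hours.
From t = 127 to t = 224: 14.7 × (1/2)^((224−127)/26.666) ≈ 1.1812 arbitrary units.

1.18 arbitrary units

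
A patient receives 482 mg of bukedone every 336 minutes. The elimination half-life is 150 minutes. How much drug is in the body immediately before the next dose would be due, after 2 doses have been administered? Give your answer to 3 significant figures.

124 mg

The 2 doses were given 672, 336 minutes ago.
Total = 482·(1/2)^(672/150) + 482·(1/2)^(336/150)
      = 21.599 + 102.03 ≈ 123.63 mg.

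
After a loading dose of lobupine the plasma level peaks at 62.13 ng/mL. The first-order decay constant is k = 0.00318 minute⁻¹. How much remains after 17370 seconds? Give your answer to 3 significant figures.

t½ = ln 2 / k = 0.69315 / 0.00318 ≈ 217.97 minutes.
Convert the elapsed time: 17370 seconds = 289.5 minutes.
Number of half-lives: n = 289.5/217.97 ≈ 1.3282.
Remaining = 62.13 × (1/2)^1.3282 = 62.13 × 0.39828 ≈ 24.745 ng/mL.

24.7 ng/mL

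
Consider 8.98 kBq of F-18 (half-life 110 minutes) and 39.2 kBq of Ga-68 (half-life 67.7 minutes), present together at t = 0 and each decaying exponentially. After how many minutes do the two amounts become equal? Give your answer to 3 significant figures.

374 minutes

Set 8.98·(1/2)^(t/110) = 39.2·(1/2)^(t/67.7).
Taking log₂: log₂(8.98/39.2) = t·(1/110 − 1/67.7).
log₂(0.22908) = -2.1261; 1/110 − 1/67.7 = -0.0056801.
t = -2.1261 / -0.0056801 ≈ 374.3 minutes.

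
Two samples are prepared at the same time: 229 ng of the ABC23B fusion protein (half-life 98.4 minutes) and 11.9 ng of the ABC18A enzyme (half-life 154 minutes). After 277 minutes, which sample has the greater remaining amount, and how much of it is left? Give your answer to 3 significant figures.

ABC23B fusion protein: 229 × (1/2)^2.815 ≈ 32.54 ng.
ABC18A enzyme: 11.9 × (1/2)^1.7987 ≈ 3.4205 ng.
ABC23B fusion protein has more remaining, at ≈ 32.54 ng.

ABC23B fusion protein, 32.5 ng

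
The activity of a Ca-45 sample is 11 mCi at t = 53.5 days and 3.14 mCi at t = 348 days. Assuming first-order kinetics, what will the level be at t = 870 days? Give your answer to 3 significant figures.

Over Δt = 348 − 53.5 = 294.5 days, the level fell by a factor of 11/3.14 ≈ 3.5032.
n = log₂(3.5032) ≈ 1.8087 half-lives, so t½ = 294.5/1.8087 ≈ 162.83 days.
From t = 348 to t = 870: 3.14 × (1/2)^((870−348)/162.83) ≈ 0.34031 mCi.

0.340 mCi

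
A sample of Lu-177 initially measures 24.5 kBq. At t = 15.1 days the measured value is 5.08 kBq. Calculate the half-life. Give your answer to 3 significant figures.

6.65 days

A/A₀ = 5.08/24.5 ≈ 0.20735.
n = log₂(4.8228) ≈ 2.2699 half-lives elapsed in 15.1 days.
t½ = 15.1/2.2699 ≈ 6.6523 days.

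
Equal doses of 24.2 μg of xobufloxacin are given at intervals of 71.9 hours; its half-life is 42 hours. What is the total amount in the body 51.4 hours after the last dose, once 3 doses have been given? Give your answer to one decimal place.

14.5 μg

The 3 doses were given 195.2, 123.3, 51.4 hours ago.
Total = 24.2·(1/2)^(195.2/42) + 24.2·(1/2)^(123.3/42) + 24.2·(1/2)^(51.4/42)
      = 0.96548 + 3.1628 + 10.361 ≈ 14.49 μg.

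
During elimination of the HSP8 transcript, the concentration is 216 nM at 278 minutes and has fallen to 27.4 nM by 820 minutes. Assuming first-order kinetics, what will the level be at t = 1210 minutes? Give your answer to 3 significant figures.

Over Δt = 820 − 278 = 542 minutes, the level fell by a factor of 216/27.4 ≈ 7.8832.
n = log₂(7.8832) ≈ 2.9788 half-lives, so t½ = 542/2.9788 ≈ 181.95 minutes.
From t = 820 to t = 1210: 27.4 × (1/2)^((1210−820)/181.95) ≈ 6.2019 nM.

6.20 nM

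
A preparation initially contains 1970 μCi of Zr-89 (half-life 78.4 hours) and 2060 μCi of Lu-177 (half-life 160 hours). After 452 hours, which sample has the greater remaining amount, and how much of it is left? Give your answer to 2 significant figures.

Lu-177, 290 μCi

Zr-89: 1970 × (1/2)^5.7653 ≈ 36.219 μCi.
Lu-177: 2060 × (1/2)^2.825 ≈ 290.71 μCi.
Lu-177 has more remaining, at ≈ 290.71 μCi.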